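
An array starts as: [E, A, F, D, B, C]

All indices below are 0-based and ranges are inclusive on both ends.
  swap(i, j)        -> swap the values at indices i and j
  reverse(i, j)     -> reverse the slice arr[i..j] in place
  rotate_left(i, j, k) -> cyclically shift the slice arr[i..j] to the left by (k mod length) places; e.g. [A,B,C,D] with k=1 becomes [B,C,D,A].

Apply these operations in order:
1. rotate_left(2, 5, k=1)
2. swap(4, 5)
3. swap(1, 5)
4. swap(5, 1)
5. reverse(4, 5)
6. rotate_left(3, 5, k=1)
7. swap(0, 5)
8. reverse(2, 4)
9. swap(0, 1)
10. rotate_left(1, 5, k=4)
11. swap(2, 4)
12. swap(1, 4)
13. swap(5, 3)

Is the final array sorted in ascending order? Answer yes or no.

After 1 (rotate_left(2, 5, k=1)): [E, A, D, B, C, F]
After 2 (swap(4, 5)): [E, A, D, B, F, C]
After 3 (swap(1, 5)): [E, C, D, B, F, A]
After 4 (swap(5, 1)): [E, A, D, B, F, C]
After 5 (reverse(4, 5)): [E, A, D, B, C, F]
After 6 (rotate_left(3, 5, k=1)): [E, A, D, C, F, B]
After 7 (swap(0, 5)): [B, A, D, C, F, E]
After 8 (reverse(2, 4)): [B, A, F, C, D, E]
After 9 (swap(0, 1)): [A, B, F, C, D, E]
After 10 (rotate_left(1, 5, k=4)): [A, E, B, F, C, D]
After 11 (swap(2, 4)): [A, E, C, F, B, D]
After 12 (swap(1, 4)): [A, B, C, F, E, D]
After 13 (swap(5, 3)): [A, B, C, D, E, F]

Answer: yes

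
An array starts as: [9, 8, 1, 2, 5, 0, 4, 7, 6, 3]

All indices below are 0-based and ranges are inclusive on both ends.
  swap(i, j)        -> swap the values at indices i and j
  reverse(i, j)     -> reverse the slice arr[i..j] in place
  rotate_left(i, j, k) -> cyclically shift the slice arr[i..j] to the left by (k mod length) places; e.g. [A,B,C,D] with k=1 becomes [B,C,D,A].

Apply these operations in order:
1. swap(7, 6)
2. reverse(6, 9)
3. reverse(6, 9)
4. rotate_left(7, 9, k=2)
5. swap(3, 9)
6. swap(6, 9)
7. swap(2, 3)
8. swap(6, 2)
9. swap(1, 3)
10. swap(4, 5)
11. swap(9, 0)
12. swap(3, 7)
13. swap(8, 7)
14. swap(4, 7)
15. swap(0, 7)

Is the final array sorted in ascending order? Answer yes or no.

Answer: yes

Derivation:
After 1 (swap(7, 6)): [9, 8, 1, 2, 5, 0, 7, 4, 6, 3]
After 2 (reverse(6, 9)): [9, 8, 1, 2, 5, 0, 3, 6, 4, 7]
After 3 (reverse(6, 9)): [9, 8, 1, 2, 5, 0, 7, 4, 6, 3]
After 4 (rotate_left(7, 9, k=2)): [9, 8, 1, 2, 5, 0, 7, 3, 4, 6]
After 5 (swap(3, 9)): [9, 8, 1, 6, 5, 0, 7, 3, 4, 2]
After 6 (swap(6, 9)): [9, 8, 1, 6, 5, 0, 2, 3, 4, 7]
After 7 (swap(2, 3)): [9, 8, 6, 1, 5, 0, 2, 3, 4, 7]
After 8 (swap(6, 2)): [9, 8, 2, 1, 5, 0, 6, 3, 4, 7]
After 9 (swap(1, 3)): [9, 1, 2, 8, 5, 0, 6, 3, 4, 7]
After 10 (swap(4, 5)): [9, 1, 2, 8, 0, 5, 6, 3, 4, 7]
After 11 (swap(9, 0)): [7, 1, 2, 8, 0, 5, 6, 3, 4, 9]
After 12 (swap(3, 7)): [7, 1, 2, 3, 0, 5, 6, 8, 4, 9]
After 13 (swap(8, 7)): [7, 1, 2, 3, 0, 5, 6, 4, 8, 9]
After 14 (swap(4, 7)): [7, 1, 2, 3, 4, 5, 6, 0, 8, 9]
After 15 (swap(0, 7)): [0, 1, 2, 3, 4, 5, 6, 7, 8, 9]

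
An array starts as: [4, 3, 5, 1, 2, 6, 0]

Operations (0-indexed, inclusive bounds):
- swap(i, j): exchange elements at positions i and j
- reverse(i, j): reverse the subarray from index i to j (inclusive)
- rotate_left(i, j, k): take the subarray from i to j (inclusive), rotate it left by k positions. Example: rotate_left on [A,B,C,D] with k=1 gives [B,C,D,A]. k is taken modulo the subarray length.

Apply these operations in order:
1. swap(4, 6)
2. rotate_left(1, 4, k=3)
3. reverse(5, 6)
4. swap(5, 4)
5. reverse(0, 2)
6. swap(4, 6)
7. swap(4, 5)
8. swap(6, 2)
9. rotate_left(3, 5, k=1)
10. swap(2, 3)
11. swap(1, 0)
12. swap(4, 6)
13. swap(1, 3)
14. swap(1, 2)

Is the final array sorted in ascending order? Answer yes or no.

Answer: yes

Derivation:
After 1 (swap(4, 6)): [4, 3, 5, 1, 0, 6, 2]
After 2 (rotate_left(1, 4, k=3)): [4, 0, 3, 5, 1, 6, 2]
After 3 (reverse(5, 6)): [4, 0, 3, 5, 1, 2, 6]
After 4 (swap(5, 4)): [4, 0, 3, 5, 2, 1, 6]
After 5 (reverse(0, 2)): [3, 0, 4, 5, 2, 1, 6]
After 6 (swap(4, 6)): [3, 0, 4, 5, 6, 1, 2]
After 7 (swap(4, 5)): [3, 0, 4, 5, 1, 6, 2]
After 8 (swap(6, 2)): [3, 0, 2, 5, 1, 6, 4]
After 9 (rotate_left(3, 5, k=1)): [3, 0, 2, 1, 6, 5, 4]
After 10 (swap(2, 3)): [3, 0, 1, 2, 6, 5, 4]
After 11 (swap(1, 0)): [0, 3, 1, 2, 6, 5, 4]
After 12 (swap(4, 6)): [0, 3, 1, 2, 4, 5, 6]
After 13 (swap(1, 3)): [0, 2, 1, 3, 4, 5, 6]
After 14 (swap(1, 2)): [0, 1, 2, 3, 4, 5, 6]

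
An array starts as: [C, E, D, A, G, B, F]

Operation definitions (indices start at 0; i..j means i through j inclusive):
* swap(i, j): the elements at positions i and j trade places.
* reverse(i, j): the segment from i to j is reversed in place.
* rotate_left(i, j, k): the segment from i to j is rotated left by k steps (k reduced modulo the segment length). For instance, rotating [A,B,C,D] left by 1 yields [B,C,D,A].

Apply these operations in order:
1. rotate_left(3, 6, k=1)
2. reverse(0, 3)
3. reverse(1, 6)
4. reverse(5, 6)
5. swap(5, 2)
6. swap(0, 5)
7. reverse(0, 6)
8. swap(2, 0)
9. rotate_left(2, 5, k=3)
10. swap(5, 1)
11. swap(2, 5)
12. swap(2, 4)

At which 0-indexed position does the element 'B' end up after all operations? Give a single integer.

Answer: 2

Derivation:
After 1 (rotate_left(3, 6, k=1)): [C, E, D, G, B, F, A]
After 2 (reverse(0, 3)): [G, D, E, C, B, F, A]
After 3 (reverse(1, 6)): [G, A, F, B, C, E, D]
After 4 (reverse(5, 6)): [G, A, F, B, C, D, E]
After 5 (swap(5, 2)): [G, A, D, B, C, F, E]
After 6 (swap(0, 5)): [F, A, D, B, C, G, E]
After 7 (reverse(0, 6)): [E, G, C, B, D, A, F]
After 8 (swap(2, 0)): [C, G, E, B, D, A, F]
After 9 (rotate_left(2, 5, k=3)): [C, G, A, E, B, D, F]
After 10 (swap(5, 1)): [C, D, A, E, B, G, F]
After 11 (swap(2, 5)): [C, D, G, E, B, A, F]
After 12 (swap(2, 4)): [C, D, B, E, G, A, F]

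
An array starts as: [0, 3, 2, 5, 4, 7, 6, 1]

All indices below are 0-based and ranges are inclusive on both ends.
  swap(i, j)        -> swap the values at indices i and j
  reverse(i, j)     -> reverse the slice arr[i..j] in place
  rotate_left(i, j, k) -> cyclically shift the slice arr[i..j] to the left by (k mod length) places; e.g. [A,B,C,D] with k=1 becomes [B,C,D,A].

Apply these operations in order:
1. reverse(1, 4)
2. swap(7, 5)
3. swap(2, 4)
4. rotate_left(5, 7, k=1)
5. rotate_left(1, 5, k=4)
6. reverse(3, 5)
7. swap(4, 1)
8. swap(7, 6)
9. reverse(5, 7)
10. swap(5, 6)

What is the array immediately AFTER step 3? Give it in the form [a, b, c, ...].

After 1 (reverse(1, 4)): [0, 4, 5, 2, 3, 7, 6, 1]
After 2 (swap(7, 5)): [0, 4, 5, 2, 3, 1, 6, 7]
After 3 (swap(2, 4)): [0, 4, 3, 2, 5, 1, 6, 7]

Answer: [0, 4, 3, 2, 5, 1, 6, 7]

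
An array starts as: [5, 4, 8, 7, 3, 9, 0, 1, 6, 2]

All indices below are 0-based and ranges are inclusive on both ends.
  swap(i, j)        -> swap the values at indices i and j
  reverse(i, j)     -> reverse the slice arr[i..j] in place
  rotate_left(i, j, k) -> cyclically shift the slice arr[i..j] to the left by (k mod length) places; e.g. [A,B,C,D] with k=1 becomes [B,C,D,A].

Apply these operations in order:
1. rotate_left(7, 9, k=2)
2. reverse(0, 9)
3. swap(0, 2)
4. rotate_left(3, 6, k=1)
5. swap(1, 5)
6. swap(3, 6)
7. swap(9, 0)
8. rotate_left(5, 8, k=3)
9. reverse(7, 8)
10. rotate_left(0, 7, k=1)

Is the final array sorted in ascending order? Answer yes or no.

Answer: no

Derivation:
After 1 (rotate_left(7, 9, k=2)): [5, 4, 8, 7, 3, 9, 0, 2, 1, 6]
After 2 (reverse(0, 9)): [6, 1, 2, 0, 9, 3, 7, 8, 4, 5]
After 3 (swap(0, 2)): [2, 1, 6, 0, 9, 3, 7, 8, 4, 5]
After 4 (rotate_left(3, 6, k=1)): [2, 1, 6, 9, 3, 7, 0, 8, 4, 5]
After 5 (swap(1, 5)): [2, 7, 6, 9, 3, 1, 0, 8, 4, 5]
After 6 (swap(3, 6)): [2, 7, 6, 0, 3, 1, 9, 8, 4, 5]
After 7 (swap(9, 0)): [5, 7, 6, 0, 3, 1, 9, 8, 4, 2]
After 8 (rotate_left(5, 8, k=3)): [5, 7, 6, 0, 3, 4, 1, 9, 8, 2]
After 9 (reverse(7, 8)): [5, 7, 6, 0, 3, 4, 1, 8, 9, 2]
After 10 (rotate_left(0, 7, k=1)): [7, 6, 0, 3, 4, 1, 8, 5, 9, 2]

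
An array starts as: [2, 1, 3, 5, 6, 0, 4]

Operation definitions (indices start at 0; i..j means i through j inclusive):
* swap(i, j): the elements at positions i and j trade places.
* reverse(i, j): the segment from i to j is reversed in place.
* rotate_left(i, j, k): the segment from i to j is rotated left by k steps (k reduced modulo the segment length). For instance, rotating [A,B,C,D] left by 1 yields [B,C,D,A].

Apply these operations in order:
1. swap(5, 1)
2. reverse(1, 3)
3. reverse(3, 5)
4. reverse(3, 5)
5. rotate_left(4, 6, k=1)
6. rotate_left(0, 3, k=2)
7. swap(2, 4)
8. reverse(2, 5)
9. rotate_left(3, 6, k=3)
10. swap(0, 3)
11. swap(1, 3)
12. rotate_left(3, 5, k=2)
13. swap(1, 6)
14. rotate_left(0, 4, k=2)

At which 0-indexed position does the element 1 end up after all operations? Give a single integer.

Answer: 4

Derivation:
After 1 (swap(5, 1)): [2, 0, 3, 5, 6, 1, 4]
After 2 (reverse(1, 3)): [2, 5, 3, 0, 6, 1, 4]
After 3 (reverse(3, 5)): [2, 5, 3, 1, 6, 0, 4]
After 4 (reverse(3, 5)): [2, 5, 3, 0, 6, 1, 4]
After 5 (rotate_left(4, 6, k=1)): [2, 5, 3, 0, 1, 4, 6]
After 6 (rotate_left(0, 3, k=2)): [3, 0, 2, 5, 1, 4, 6]
After 7 (swap(2, 4)): [3, 0, 1, 5, 2, 4, 6]
After 8 (reverse(2, 5)): [3, 0, 4, 2, 5, 1, 6]
After 9 (rotate_left(3, 6, k=3)): [3, 0, 4, 6, 2, 5, 1]
After 10 (swap(0, 3)): [6, 0, 4, 3, 2, 5, 1]
After 11 (swap(1, 3)): [6, 3, 4, 0, 2, 5, 1]
After 12 (rotate_left(3, 5, k=2)): [6, 3, 4, 5, 0, 2, 1]
After 13 (swap(1, 6)): [6, 1, 4, 5, 0, 2, 3]
After 14 (rotate_left(0, 4, k=2)): [4, 5, 0, 6, 1, 2, 3]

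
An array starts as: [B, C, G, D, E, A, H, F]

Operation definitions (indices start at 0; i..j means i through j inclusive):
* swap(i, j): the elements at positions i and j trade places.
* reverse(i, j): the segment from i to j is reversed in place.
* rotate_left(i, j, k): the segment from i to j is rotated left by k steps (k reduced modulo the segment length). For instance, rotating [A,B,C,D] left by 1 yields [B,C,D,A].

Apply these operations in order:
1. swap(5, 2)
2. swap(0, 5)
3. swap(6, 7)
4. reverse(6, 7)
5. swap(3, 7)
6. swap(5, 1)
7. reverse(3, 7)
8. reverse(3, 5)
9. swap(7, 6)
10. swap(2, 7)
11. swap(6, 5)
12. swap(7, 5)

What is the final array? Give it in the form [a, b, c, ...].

After 1 (swap(5, 2)): [B, C, A, D, E, G, H, F]
After 2 (swap(0, 5)): [G, C, A, D, E, B, H, F]
After 3 (swap(6, 7)): [G, C, A, D, E, B, F, H]
After 4 (reverse(6, 7)): [G, C, A, D, E, B, H, F]
After 5 (swap(3, 7)): [G, C, A, F, E, B, H, D]
After 6 (swap(5, 1)): [G, B, A, F, E, C, H, D]
After 7 (reverse(3, 7)): [G, B, A, D, H, C, E, F]
After 8 (reverse(3, 5)): [G, B, A, C, H, D, E, F]
After 9 (swap(7, 6)): [G, B, A, C, H, D, F, E]
After 10 (swap(2, 7)): [G, B, E, C, H, D, F, A]
After 11 (swap(6, 5)): [G, B, E, C, H, F, D, A]
After 12 (swap(7, 5)): [G, B, E, C, H, A, D, F]

Answer: [G, B, E, C, H, A, D, F]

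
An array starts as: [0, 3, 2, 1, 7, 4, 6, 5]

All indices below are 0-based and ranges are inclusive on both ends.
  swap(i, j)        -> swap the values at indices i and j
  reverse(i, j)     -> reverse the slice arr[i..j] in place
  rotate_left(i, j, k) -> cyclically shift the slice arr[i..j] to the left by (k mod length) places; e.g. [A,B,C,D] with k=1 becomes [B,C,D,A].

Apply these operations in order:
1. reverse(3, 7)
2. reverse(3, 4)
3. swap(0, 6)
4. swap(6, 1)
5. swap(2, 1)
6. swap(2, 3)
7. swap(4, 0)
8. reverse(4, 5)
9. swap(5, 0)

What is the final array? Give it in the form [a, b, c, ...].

Answer: [7, 2, 6, 0, 4, 5, 3, 1]

Derivation:
After 1 (reverse(3, 7)): [0, 3, 2, 5, 6, 4, 7, 1]
After 2 (reverse(3, 4)): [0, 3, 2, 6, 5, 4, 7, 1]
After 3 (swap(0, 6)): [7, 3, 2, 6, 5, 4, 0, 1]
After 4 (swap(6, 1)): [7, 0, 2, 6, 5, 4, 3, 1]
After 5 (swap(2, 1)): [7, 2, 0, 6, 5, 4, 3, 1]
After 6 (swap(2, 3)): [7, 2, 6, 0, 5, 4, 3, 1]
After 7 (swap(4, 0)): [5, 2, 6, 0, 7, 4, 3, 1]
After 8 (reverse(4, 5)): [5, 2, 6, 0, 4, 7, 3, 1]
After 9 (swap(5, 0)): [7, 2, 6, 0, 4, 5, 3, 1]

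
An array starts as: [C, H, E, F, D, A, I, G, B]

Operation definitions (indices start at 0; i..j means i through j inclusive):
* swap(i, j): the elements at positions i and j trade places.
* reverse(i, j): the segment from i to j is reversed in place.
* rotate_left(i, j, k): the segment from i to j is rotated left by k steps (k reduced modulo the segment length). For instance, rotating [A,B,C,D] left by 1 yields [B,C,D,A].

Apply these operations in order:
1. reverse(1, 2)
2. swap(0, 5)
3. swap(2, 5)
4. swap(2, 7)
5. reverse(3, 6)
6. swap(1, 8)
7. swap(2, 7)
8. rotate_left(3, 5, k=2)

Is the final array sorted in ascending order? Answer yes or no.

After 1 (reverse(1, 2)): [C, E, H, F, D, A, I, G, B]
After 2 (swap(0, 5)): [A, E, H, F, D, C, I, G, B]
After 3 (swap(2, 5)): [A, E, C, F, D, H, I, G, B]
After 4 (swap(2, 7)): [A, E, G, F, D, H, I, C, B]
After 5 (reverse(3, 6)): [A, E, G, I, H, D, F, C, B]
After 6 (swap(1, 8)): [A, B, G, I, H, D, F, C, E]
After 7 (swap(2, 7)): [A, B, C, I, H, D, F, G, E]
After 8 (rotate_left(3, 5, k=2)): [A, B, C, D, I, H, F, G, E]

Answer: no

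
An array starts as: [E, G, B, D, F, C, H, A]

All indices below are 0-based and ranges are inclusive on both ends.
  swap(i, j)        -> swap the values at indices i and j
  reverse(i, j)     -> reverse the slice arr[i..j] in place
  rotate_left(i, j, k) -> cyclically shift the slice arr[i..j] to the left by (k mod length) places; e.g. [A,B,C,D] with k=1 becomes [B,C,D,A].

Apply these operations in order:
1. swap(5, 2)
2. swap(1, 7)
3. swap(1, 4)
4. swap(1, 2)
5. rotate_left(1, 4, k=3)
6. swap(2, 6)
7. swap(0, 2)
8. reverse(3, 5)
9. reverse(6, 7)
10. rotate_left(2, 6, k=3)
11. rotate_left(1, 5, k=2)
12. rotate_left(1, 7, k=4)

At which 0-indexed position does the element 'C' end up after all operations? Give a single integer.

After 1 (swap(5, 2)): [E, G, C, D, F, B, H, A]
After 2 (swap(1, 7)): [E, A, C, D, F, B, H, G]
After 3 (swap(1, 4)): [E, F, C, D, A, B, H, G]
After 4 (swap(1, 2)): [E, C, F, D, A, B, H, G]
After 5 (rotate_left(1, 4, k=3)): [E, A, C, F, D, B, H, G]
After 6 (swap(2, 6)): [E, A, H, F, D, B, C, G]
After 7 (swap(0, 2)): [H, A, E, F, D, B, C, G]
After 8 (reverse(3, 5)): [H, A, E, B, D, F, C, G]
After 9 (reverse(6, 7)): [H, A, E, B, D, F, G, C]
After 10 (rotate_left(2, 6, k=3)): [H, A, F, G, E, B, D, C]
After 11 (rotate_left(1, 5, k=2)): [H, G, E, B, A, F, D, C]
After 12 (rotate_left(1, 7, k=4)): [H, F, D, C, G, E, B, A]

Answer: 3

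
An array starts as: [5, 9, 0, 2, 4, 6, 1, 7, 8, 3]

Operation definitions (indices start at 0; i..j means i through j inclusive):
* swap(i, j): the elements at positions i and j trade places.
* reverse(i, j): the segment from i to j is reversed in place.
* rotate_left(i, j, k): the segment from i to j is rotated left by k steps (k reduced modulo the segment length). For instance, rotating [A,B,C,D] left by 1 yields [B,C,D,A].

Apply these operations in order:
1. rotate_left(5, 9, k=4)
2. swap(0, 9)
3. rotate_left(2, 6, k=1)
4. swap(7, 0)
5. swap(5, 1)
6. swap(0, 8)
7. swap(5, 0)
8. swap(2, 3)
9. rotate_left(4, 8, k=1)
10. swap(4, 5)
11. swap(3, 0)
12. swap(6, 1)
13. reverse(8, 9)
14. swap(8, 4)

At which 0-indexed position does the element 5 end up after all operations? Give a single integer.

Answer: 4

Derivation:
After 1 (rotate_left(5, 9, k=4)): [5, 9, 0, 2, 4, 3, 6, 1, 7, 8]
After 2 (swap(0, 9)): [8, 9, 0, 2, 4, 3, 6, 1, 7, 5]
After 3 (rotate_left(2, 6, k=1)): [8, 9, 2, 4, 3, 6, 0, 1, 7, 5]
After 4 (swap(7, 0)): [1, 9, 2, 4, 3, 6, 0, 8, 7, 5]
After 5 (swap(5, 1)): [1, 6, 2, 4, 3, 9, 0, 8, 7, 5]
After 6 (swap(0, 8)): [7, 6, 2, 4, 3, 9, 0, 8, 1, 5]
After 7 (swap(5, 0)): [9, 6, 2, 4, 3, 7, 0, 8, 1, 5]
After 8 (swap(2, 3)): [9, 6, 4, 2, 3, 7, 0, 8, 1, 5]
After 9 (rotate_left(4, 8, k=1)): [9, 6, 4, 2, 7, 0, 8, 1, 3, 5]
After 10 (swap(4, 5)): [9, 6, 4, 2, 0, 7, 8, 1, 3, 5]
After 11 (swap(3, 0)): [2, 6, 4, 9, 0, 7, 8, 1, 3, 5]
After 12 (swap(6, 1)): [2, 8, 4, 9, 0, 7, 6, 1, 3, 5]
After 13 (reverse(8, 9)): [2, 8, 4, 9, 0, 7, 6, 1, 5, 3]
After 14 (swap(8, 4)): [2, 8, 4, 9, 5, 7, 6, 1, 0, 3]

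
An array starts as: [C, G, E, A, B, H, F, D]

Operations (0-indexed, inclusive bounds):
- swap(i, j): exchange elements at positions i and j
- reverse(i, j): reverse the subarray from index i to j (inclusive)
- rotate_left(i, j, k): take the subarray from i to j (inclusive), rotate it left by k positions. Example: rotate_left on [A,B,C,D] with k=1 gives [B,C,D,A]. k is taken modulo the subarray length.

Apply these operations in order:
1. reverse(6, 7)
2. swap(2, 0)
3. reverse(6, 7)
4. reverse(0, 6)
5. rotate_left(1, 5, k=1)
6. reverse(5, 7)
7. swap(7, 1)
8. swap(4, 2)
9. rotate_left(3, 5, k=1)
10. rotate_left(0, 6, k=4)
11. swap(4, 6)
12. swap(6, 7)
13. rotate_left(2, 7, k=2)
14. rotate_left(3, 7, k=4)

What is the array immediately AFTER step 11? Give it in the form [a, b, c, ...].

After 1 (reverse(6, 7)): [C, G, E, A, B, H, D, F]
After 2 (swap(2, 0)): [E, G, C, A, B, H, D, F]
After 3 (reverse(6, 7)): [E, G, C, A, B, H, F, D]
After 4 (reverse(0, 6)): [F, H, B, A, C, G, E, D]
After 5 (rotate_left(1, 5, k=1)): [F, B, A, C, G, H, E, D]
After 6 (reverse(5, 7)): [F, B, A, C, G, D, E, H]
After 7 (swap(7, 1)): [F, H, A, C, G, D, E, B]
After 8 (swap(4, 2)): [F, H, G, C, A, D, E, B]
After 9 (rotate_left(3, 5, k=1)): [F, H, G, A, D, C, E, B]
After 10 (rotate_left(0, 6, k=4)): [D, C, E, F, H, G, A, B]
After 11 (swap(4, 6)): [D, C, E, F, A, G, H, B]

Answer: [D, C, E, F, A, G, H, B]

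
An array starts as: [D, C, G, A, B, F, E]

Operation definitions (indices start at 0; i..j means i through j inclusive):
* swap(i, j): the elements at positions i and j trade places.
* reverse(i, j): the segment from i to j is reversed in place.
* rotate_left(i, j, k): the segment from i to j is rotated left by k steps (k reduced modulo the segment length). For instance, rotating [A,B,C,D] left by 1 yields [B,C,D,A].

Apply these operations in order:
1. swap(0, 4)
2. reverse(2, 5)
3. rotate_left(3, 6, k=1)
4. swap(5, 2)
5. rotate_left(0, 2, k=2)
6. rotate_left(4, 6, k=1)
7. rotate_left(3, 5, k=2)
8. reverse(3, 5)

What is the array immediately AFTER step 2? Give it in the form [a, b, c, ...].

Answer: [B, C, F, D, A, G, E]

Derivation:
After 1 (swap(0, 4)): [B, C, G, A, D, F, E]
After 2 (reverse(2, 5)): [B, C, F, D, A, G, E]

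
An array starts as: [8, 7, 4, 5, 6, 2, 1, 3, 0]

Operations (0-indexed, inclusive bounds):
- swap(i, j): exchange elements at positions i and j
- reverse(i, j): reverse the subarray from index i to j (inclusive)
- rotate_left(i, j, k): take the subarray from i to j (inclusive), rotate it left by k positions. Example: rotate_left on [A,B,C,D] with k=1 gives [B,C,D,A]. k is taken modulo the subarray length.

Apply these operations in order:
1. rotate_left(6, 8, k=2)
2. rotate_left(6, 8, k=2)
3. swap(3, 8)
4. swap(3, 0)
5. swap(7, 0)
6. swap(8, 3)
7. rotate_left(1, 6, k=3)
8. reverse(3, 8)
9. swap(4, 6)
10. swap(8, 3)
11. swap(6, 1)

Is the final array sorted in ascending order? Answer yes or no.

Answer: yes

Derivation:
After 1 (rotate_left(6, 8, k=2)): [8, 7, 4, 5, 6, 2, 0, 1, 3]
After 2 (rotate_left(6, 8, k=2)): [8, 7, 4, 5, 6, 2, 3, 0, 1]
After 3 (swap(3, 8)): [8, 7, 4, 1, 6, 2, 3, 0, 5]
After 4 (swap(3, 0)): [1, 7, 4, 8, 6, 2, 3, 0, 5]
After 5 (swap(7, 0)): [0, 7, 4, 8, 6, 2, 3, 1, 5]
After 6 (swap(8, 3)): [0, 7, 4, 5, 6, 2, 3, 1, 8]
After 7 (rotate_left(1, 6, k=3)): [0, 6, 2, 3, 7, 4, 5, 1, 8]
After 8 (reverse(3, 8)): [0, 6, 2, 8, 1, 5, 4, 7, 3]
After 9 (swap(4, 6)): [0, 6, 2, 8, 4, 5, 1, 7, 3]
After 10 (swap(8, 3)): [0, 6, 2, 3, 4, 5, 1, 7, 8]
After 11 (swap(6, 1)): [0, 1, 2, 3, 4, 5, 6, 7, 8]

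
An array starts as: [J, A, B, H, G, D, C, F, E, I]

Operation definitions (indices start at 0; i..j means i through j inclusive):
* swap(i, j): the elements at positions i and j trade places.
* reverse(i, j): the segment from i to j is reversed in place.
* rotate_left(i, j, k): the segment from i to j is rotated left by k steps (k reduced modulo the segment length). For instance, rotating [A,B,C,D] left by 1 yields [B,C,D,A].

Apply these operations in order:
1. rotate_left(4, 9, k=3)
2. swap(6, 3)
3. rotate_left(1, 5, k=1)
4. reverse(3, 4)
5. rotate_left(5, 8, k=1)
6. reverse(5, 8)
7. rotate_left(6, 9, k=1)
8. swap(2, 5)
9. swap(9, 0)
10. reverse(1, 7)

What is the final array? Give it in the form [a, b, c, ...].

Answer: [D, H, G, I, F, E, A, B, C, J]

Derivation:
After 1 (rotate_left(4, 9, k=3)): [J, A, B, H, F, E, I, G, D, C]
After 2 (swap(6, 3)): [J, A, B, I, F, E, H, G, D, C]
After 3 (rotate_left(1, 5, k=1)): [J, B, I, F, E, A, H, G, D, C]
After 4 (reverse(3, 4)): [J, B, I, E, F, A, H, G, D, C]
After 5 (rotate_left(5, 8, k=1)): [J, B, I, E, F, H, G, D, A, C]
After 6 (reverse(5, 8)): [J, B, I, E, F, A, D, G, H, C]
After 7 (rotate_left(6, 9, k=1)): [J, B, I, E, F, A, G, H, C, D]
After 8 (swap(2, 5)): [J, B, A, E, F, I, G, H, C, D]
After 9 (swap(9, 0)): [D, B, A, E, F, I, G, H, C, J]
After 10 (reverse(1, 7)): [D, H, G, I, F, E, A, B, C, J]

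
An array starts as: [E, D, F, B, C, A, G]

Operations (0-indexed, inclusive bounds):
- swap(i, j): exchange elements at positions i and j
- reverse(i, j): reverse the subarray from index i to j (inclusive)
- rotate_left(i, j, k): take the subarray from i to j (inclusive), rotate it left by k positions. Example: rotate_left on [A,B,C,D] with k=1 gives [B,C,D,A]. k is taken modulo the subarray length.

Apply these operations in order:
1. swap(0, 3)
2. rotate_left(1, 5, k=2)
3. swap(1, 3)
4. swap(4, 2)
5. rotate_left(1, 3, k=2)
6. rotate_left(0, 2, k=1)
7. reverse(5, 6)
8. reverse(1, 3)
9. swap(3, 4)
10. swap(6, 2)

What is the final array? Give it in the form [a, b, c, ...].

Answer: [E, D, F, C, A, G, B]

Derivation:
After 1 (swap(0, 3)): [B, D, F, E, C, A, G]
After 2 (rotate_left(1, 5, k=2)): [B, E, C, A, D, F, G]
After 3 (swap(1, 3)): [B, A, C, E, D, F, G]
After 4 (swap(4, 2)): [B, A, D, E, C, F, G]
After 5 (rotate_left(1, 3, k=2)): [B, E, A, D, C, F, G]
After 6 (rotate_left(0, 2, k=1)): [E, A, B, D, C, F, G]
After 7 (reverse(5, 6)): [E, A, B, D, C, G, F]
After 8 (reverse(1, 3)): [E, D, B, A, C, G, F]
After 9 (swap(3, 4)): [E, D, B, C, A, G, F]
After 10 (swap(6, 2)): [E, D, F, C, A, G, B]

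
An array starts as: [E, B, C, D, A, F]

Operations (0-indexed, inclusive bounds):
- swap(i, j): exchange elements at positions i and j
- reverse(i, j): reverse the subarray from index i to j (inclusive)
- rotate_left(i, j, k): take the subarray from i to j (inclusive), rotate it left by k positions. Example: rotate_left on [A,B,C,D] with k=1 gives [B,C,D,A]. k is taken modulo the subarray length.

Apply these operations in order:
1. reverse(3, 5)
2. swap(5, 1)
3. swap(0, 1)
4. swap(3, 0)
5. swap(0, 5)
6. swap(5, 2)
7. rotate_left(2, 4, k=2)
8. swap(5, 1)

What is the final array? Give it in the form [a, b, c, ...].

Answer: [B, C, A, F, D, E]

Derivation:
After 1 (reverse(3, 5)): [E, B, C, F, A, D]
After 2 (swap(5, 1)): [E, D, C, F, A, B]
After 3 (swap(0, 1)): [D, E, C, F, A, B]
After 4 (swap(3, 0)): [F, E, C, D, A, B]
After 5 (swap(0, 5)): [B, E, C, D, A, F]
After 6 (swap(5, 2)): [B, E, F, D, A, C]
After 7 (rotate_left(2, 4, k=2)): [B, E, A, F, D, C]
After 8 (swap(5, 1)): [B, C, A, F, D, E]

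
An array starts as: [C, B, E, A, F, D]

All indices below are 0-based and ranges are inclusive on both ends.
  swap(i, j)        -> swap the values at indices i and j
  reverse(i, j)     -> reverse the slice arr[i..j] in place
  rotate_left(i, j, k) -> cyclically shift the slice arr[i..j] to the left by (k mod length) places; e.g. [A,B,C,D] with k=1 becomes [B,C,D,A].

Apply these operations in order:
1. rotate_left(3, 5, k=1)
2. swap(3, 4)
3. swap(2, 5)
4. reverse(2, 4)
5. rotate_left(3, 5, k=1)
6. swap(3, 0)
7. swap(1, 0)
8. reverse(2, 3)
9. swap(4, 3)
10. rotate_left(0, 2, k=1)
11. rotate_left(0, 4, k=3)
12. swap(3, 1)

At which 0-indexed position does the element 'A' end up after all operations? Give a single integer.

Answer: 2

Derivation:
After 1 (rotate_left(3, 5, k=1)): [C, B, E, F, D, A]
After 2 (swap(3, 4)): [C, B, E, D, F, A]
After 3 (swap(2, 5)): [C, B, A, D, F, E]
After 4 (reverse(2, 4)): [C, B, F, D, A, E]
After 5 (rotate_left(3, 5, k=1)): [C, B, F, A, E, D]
After 6 (swap(3, 0)): [A, B, F, C, E, D]
After 7 (swap(1, 0)): [B, A, F, C, E, D]
After 8 (reverse(2, 3)): [B, A, C, F, E, D]
After 9 (swap(4, 3)): [B, A, C, E, F, D]
After 10 (rotate_left(0, 2, k=1)): [A, C, B, E, F, D]
After 11 (rotate_left(0, 4, k=3)): [E, F, A, C, B, D]
After 12 (swap(3, 1)): [E, C, A, F, B, D]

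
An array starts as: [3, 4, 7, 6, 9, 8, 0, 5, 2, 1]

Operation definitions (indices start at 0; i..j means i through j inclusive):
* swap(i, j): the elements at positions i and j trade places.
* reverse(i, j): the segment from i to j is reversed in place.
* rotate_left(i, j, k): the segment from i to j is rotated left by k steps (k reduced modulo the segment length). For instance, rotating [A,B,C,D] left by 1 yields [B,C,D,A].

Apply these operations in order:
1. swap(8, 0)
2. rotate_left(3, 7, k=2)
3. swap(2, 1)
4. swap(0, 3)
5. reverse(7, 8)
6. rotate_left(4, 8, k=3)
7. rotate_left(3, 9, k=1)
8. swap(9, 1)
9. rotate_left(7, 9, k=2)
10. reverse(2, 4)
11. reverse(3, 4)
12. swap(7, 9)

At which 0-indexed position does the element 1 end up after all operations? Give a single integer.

After 1 (swap(8, 0)): [2, 4, 7, 6, 9, 8, 0, 5, 3, 1]
After 2 (rotate_left(3, 7, k=2)): [2, 4, 7, 8, 0, 5, 6, 9, 3, 1]
After 3 (swap(2, 1)): [2, 7, 4, 8, 0, 5, 6, 9, 3, 1]
After 4 (swap(0, 3)): [8, 7, 4, 2, 0, 5, 6, 9, 3, 1]
After 5 (reverse(7, 8)): [8, 7, 4, 2, 0, 5, 6, 3, 9, 1]
After 6 (rotate_left(4, 8, k=3)): [8, 7, 4, 2, 3, 9, 0, 5, 6, 1]
After 7 (rotate_left(3, 9, k=1)): [8, 7, 4, 3, 9, 0, 5, 6, 1, 2]
After 8 (swap(9, 1)): [8, 2, 4, 3, 9, 0, 5, 6, 1, 7]
After 9 (rotate_left(7, 9, k=2)): [8, 2, 4, 3, 9, 0, 5, 7, 6, 1]
After 10 (reverse(2, 4)): [8, 2, 9, 3, 4, 0, 5, 7, 6, 1]
After 11 (reverse(3, 4)): [8, 2, 9, 4, 3, 0, 5, 7, 6, 1]
After 12 (swap(7, 9)): [8, 2, 9, 4, 3, 0, 5, 1, 6, 7]

Answer: 7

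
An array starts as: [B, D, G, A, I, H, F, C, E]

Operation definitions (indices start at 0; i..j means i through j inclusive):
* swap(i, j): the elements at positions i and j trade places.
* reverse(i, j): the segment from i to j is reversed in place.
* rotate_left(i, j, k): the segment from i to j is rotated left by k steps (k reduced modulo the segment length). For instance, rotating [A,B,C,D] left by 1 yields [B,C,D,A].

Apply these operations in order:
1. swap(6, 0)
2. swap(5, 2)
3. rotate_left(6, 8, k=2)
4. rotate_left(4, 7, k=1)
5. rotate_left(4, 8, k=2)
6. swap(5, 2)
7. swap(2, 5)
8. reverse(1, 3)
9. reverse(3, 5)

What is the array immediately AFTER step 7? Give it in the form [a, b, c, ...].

Answer: [F, D, H, A, B, I, C, G, E]

Derivation:
After 1 (swap(6, 0)): [F, D, G, A, I, H, B, C, E]
After 2 (swap(5, 2)): [F, D, H, A, I, G, B, C, E]
After 3 (rotate_left(6, 8, k=2)): [F, D, H, A, I, G, E, B, C]
After 4 (rotate_left(4, 7, k=1)): [F, D, H, A, G, E, B, I, C]
After 5 (rotate_left(4, 8, k=2)): [F, D, H, A, B, I, C, G, E]
After 6 (swap(5, 2)): [F, D, I, A, B, H, C, G, E]
After 7 (swap(2, 5)): [F, D, H, A, B, I, C, G, E]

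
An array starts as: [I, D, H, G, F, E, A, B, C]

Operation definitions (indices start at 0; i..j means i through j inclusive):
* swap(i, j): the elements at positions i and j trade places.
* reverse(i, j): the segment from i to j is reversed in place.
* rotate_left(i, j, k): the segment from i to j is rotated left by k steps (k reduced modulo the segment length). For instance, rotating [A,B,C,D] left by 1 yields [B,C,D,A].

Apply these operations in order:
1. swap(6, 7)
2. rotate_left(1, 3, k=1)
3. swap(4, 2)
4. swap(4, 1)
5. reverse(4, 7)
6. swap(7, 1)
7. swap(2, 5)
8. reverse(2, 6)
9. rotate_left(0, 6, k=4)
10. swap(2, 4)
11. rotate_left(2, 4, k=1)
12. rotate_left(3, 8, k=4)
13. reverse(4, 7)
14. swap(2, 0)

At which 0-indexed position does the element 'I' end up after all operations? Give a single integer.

After 1 (swap(6, 7)): [I, D, H, G, F, E, B, A, C]
After 2 (rotate_left(1, 3, k=1)): [I, H, G, D, F, E, B, A, C]
After 3 (swap(4, 2)): [I, H, F, D, G, E, B, A, C]
After 4 (swap(4, 1)): [I, G, F, D, H, E, B, A, C]
After 5 (reverse(4, 7)): [I, G, F, D, A, B, E, H, C]
After 6 (swap(7, 1)): [I, H, F, D, A, B, E, G, C]
After 7 (swap(2, 5)): [I, H, B, D, A, F, E, G, C]
After 8 (reverse(2, 6)): [I, H, E, F, A, D, B, G, C]
After 9 (rotate_left(0, 6, k=4)): [A, D, B, I, H, E, F, G, C]
After 10 (swap(2, 4)): [A, D, H, I, B, E, F, G, C]
After 11 (rotate_left(2, 4, k=1)): [A, D, I, B, H, E, F, G, C]
After 12 (rotate_left(3, 8, k=4)): [A, D, I, G, C, B, H, E, F]
After 13 (reverse(4, 7)): [A, D, I, G, E, H, B, C, F]
After 14 (swap(2, 0)): [I, D, A, G, E, H, B, C, F]

Answer: 0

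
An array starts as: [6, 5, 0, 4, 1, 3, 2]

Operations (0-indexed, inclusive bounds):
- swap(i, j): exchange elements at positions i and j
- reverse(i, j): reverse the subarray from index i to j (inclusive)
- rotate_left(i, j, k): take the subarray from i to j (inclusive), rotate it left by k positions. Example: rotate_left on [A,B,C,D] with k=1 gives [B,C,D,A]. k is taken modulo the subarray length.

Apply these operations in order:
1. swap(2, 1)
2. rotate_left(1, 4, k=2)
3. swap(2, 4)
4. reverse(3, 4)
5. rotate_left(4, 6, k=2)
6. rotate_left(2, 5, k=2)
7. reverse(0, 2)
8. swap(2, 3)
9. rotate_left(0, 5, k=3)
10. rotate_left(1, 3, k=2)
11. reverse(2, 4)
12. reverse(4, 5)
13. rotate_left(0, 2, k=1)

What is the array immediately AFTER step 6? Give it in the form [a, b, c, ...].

After 1 (swap(2, 1)): [6, 0, 5, 4, 1, 3, 2]
After 2 (rotate_left(1, 4, k=2)): [6, 4, 1, 0, 5, 3, 2]
After 3 (swap(2, 4)): [6, 4, 5, 0, 1, 3, 2]
After 4 (reverse(3, 4)): [6, 4, 5, 1, 0, 3, 2]
After 5 (rotate_left(4, 6, k=2)): [6, 4, 5, 1, 2, 0, 3]
After 6 (rotate_left(2, 5, k=2)): [6, 4, 2, 0, 5, 1, 3]

Answer: [6, 4, 2, 0, 5, 1, 3]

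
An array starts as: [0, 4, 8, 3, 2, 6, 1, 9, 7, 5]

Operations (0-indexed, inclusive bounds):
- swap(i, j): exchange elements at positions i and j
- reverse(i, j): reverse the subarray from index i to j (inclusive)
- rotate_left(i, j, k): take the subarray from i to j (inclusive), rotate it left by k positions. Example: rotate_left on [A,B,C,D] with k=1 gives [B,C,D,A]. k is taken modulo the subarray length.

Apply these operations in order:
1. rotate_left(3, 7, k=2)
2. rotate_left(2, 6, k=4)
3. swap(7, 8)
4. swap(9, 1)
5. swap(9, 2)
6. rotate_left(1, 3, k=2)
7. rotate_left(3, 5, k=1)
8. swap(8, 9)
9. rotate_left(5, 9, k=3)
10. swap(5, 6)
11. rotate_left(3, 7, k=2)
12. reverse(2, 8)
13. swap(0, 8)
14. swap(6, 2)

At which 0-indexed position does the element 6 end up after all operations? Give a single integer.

Answer: 4

Derivation:
After 1 (rotate_left(3, 7, k=2)): [0, 4, 8, 6, 1, 9, 3, 2, 7, 5]
After 2 (rotate_left(2, 6, k=4)): [0, 4, 3, 8, 6, 1, 9, 2, 7, 5]
After 3 (swap(7, 8)): [0, 4, 3, 8, 6, 1, 9, 7, 2, 5]
After 4 (swap(9, 1)): [0, 5, 3, 8, 6, 1, 9, 7, 2, 4]
After 5 (swap(9, 2)): [0, 5, 4, 8, 6, 1, 9, 7, 2, 3]
After 6 (rotate_left(1, 3, k=2)): [0, 8, 5, 4, 6, 1, 9, 7, 2, 3]
After 7 (rotate_left(3, 5, k=1)): [0, 8, 5, 6, 1, 4, 9, 7, 2, 3]
After 8 (swap(8, 9)): [0, 8, 5, 6, 1, 4, 9, 7, 3, 2]
After 9 (rotate_left(5, 9, k=3)): [0, 8, 5, 6, 1, 3, 2, 4, 9, 7]
After 10 (swap(5, 6)): [0, 8, 5, 6, 1, 2, 3, 4, 9, 7]
After 11 (rotate_left(3, 7, k=2)): [0, 8, 5, 2, 3, 4, 6, 1, 9, 7]
After 12 (reverse(2, 8)): [0, 8, 9, 1, 6, 4, 3, 2, 5, 7]
After 13 (swap(0, 8)): [5, 8, 9, 1, 6, 4, 3, 2, 0, 7]
After 14 (swap(6, 2)): [5, 8, 3, 1, 6, 4, 9, 2, 0, 7]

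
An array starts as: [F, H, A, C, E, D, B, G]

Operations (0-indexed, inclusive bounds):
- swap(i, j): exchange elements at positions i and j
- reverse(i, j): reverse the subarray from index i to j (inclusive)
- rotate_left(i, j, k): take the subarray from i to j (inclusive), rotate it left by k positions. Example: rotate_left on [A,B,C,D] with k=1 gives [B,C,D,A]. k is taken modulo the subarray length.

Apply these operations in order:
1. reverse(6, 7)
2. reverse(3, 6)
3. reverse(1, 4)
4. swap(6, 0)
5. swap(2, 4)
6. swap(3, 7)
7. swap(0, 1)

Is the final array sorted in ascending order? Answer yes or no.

After 1 (reverse(6, 7)): [F, H, A, C, E, D, G, B]
After 2 (reverse(3, 6)): [F, H, A, G, D, E, C, B]
After 3 (reverse(1, 4)): [F, D, G, A, H, E, C, B]
After 4 (swap(6, 0)): [C, D, G, A, H, E, F, B]
After 5 (swap(2, 4)): [C, D, H, A, G, E, F, B]
After 6 (swap(3, 7)): [C, D, H, B, G, E, F, A]
After 7 (swap(0, 1)): [D, C, H, B, G, E, F, A]

Answer: no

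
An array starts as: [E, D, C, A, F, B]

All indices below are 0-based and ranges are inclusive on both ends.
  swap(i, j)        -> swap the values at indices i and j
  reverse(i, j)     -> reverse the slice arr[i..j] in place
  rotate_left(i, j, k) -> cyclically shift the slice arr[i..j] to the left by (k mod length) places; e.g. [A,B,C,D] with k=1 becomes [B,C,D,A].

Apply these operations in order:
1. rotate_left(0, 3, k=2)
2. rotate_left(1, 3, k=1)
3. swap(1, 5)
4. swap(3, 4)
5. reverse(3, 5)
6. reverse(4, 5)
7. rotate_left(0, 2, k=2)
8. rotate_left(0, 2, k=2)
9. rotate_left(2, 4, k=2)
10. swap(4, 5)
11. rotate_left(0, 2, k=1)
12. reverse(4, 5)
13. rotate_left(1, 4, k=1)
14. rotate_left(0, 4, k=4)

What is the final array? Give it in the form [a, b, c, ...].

Answer: [F, D, B, C, E, A]

Derivation:
After 1 (rotate_left(0, 3, k=2)): [C, A, E, D, F, B]
After 2 (rotate_left(1, 3, k=1)): [C, E, D, A, F, B]
After 3 (swap(1, 5)): [C, B, D, A, F, E]
After 4 (swap(3, 4)): [C, B, D, F, A, E]
After 5 (reverse(3, 5)): [C, B, D, E, A, F]
After 6 (reverse(4, 5)): [C, B, D, E, F, A]
After 7 (rotate_left(0, 2, k=2)): [D, C, B, E, F, A]
After 8 (rotate_left(0, 2, k=2)): [B, D, C, E, F, A]
After 9 (rotate_left(2, 4, k=2)): [B, D, F, C, E, A]
After 10 (swap(4, 5)): [B, D, F, C, A, E]
After 11 (rotate_left(0, 2, k=1)): [D, F, B, C, A, E]
After 12 (reverse(4, 5)): [D, F, B, C, E, A]
After 13 (rotate_left(1, 4, k=1)): [D, B, C, E, F, A]
After 14 (rotate_left(0, 4, k=4)): [F, D, B, C, E, A]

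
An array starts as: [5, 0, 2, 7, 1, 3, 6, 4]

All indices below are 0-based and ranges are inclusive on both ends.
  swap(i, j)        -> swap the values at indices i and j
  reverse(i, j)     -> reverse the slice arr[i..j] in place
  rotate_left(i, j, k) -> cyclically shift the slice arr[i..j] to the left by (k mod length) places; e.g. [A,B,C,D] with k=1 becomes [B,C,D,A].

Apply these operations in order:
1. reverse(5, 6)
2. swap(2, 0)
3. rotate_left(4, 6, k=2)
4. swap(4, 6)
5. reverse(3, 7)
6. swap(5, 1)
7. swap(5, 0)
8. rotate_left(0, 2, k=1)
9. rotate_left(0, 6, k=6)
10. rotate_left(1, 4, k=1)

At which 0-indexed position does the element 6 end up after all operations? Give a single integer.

After 1 (reverse(5, 6)): [5, 0, 2, 7, 1, 6, 3, 4]
After 2 (swap(2, 0)): [2, 0, 5, 7, 1, 6, 3, 4]
After 3 (rotate_left(4, 6, k=2)): [2, 0, 5, 7, 3, 1, 6, 4]
After 4 (swap(4, 6)): [2, 0, 5, 7, 6, 1, 3, 4]
After 5 (reverse(3, 7)): [2, 0, 5, 4, 3, 1, 6, 7]
After 6 (swap(5, 1)): [2, 1, 5, 4, 3, 0, 6, 7]
After 7 (swap(5, 0)): [0, 1, 5, 4, 3, 2, 6, 7]
After 8 (rotate_left(0, 2, k=1)): [1, 5, 0, 4, 3, 2, 6, 7]
After 9 (rotate_left(0, 6, k=6)): [6, 1, 5, 0, 4, 3, 2, 7]
After 10 (rotate_left(1, 4, k=1)): [6, 5, 0, 4, 1, 3, 2, 7]

Answer: 0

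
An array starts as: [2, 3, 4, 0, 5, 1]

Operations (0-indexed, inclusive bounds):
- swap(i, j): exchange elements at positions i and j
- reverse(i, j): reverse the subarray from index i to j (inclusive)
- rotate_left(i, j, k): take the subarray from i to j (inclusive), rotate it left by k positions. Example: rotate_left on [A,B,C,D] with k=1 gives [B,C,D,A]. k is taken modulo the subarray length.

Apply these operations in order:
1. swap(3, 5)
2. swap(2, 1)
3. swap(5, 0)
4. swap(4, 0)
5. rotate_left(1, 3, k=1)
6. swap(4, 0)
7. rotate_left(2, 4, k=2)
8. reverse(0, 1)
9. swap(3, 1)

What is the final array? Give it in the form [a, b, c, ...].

After 1 (swap(3, 5)): [2, 3, 4, 1, 5, 0]
After 2 (swap(2, 1)): [2, 4, 3, 1, 5, 0]
After 3 (swap(5, 0)): [0, 4, 3, 1, 5, 2]
After 4 (swap(4, 0)): [5, 4, 3, 1, 0, 2]
After 5 (rotate_left(1, 3, k=1)): [5, 3, 1, 4, 0, 2]
After 6 (swap(4, 0)): [0, 3, 1, 4, 5, 2]
After 7 (rotate_left(2, 4, k=2)): [0, 3, 5, 1, 4, 2]
After 8 (reverse(0, 1)): [3, 0, 5, 1, 4, 2]
After 9 (swap(3, 1)): [3, 1, 5, 0, 4, 2]

Answer: [3, 1, 5, 0, 4, 2]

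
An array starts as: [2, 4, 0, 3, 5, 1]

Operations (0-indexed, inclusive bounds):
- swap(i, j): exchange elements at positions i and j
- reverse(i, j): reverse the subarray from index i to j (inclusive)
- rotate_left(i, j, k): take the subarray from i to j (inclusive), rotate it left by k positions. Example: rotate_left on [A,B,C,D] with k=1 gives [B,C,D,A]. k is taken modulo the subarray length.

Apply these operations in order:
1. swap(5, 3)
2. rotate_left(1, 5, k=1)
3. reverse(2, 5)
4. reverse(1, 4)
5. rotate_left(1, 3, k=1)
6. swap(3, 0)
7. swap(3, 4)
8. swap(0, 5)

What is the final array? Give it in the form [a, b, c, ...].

After 1 (swap(5, 3)): [2, 4, 0, 1, 5, 3]
After 2 (rotate_left(1, 5, k=1)): [2, 0, 1, 5, 3, 4]
After 3 (reverse(2, 5)): [2, 0, 4, 3, 5, 1]
After 4 (reverse(1, 4)): [2, 5, 3, 4, 0, 1]
After 5 (rotate_left(1, 3, k=1)): [2, 3, 4, 5, 0, 1]
After 6 (swap(3, 0)): [5, 3, 4, 2, 0, 1]
After 7 (swap(3, 4)): [5, 3, 4, 0, 2, 1]
After 8 (swap(0, 5)): [1, 3, 4, 0, 2, 5]

Answer: [1, 3, 4, 0, 2, 5]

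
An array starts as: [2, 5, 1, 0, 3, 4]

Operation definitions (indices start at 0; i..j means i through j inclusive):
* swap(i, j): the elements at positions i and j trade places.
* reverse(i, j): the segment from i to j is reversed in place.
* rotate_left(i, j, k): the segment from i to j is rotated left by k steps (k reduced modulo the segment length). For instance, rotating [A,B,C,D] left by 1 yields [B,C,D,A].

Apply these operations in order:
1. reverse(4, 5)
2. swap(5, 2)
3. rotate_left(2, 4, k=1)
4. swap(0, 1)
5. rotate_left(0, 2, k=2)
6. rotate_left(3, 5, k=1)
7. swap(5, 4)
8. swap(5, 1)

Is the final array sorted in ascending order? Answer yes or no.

After 1 (reverse(4, 5)): [2, 5, 1, 0, 4, 3]
After 2 (swap(5, 2)): [2, 5, 3, 0, 4, 1]
After 3 (rotate_left(2, 4, k=1)): [2, 5, 0, 4, 3, 1]
After 4 (swap(0, 1)): [5, 2, 0, 4, 3, 1]
After 5 (rotate_left(0, 2, k=2)): [0, 5, 2, 4, 3, 1]
After 6 (rotate_left(3, 5, k=1)): [0, 5, 2, 3, 1, 4]
After 7 (swap(5, 4)): [0, 5, 2, 3, 4, 1]
After 8 (swap(5, 1)): [0, 1, 2, 3, 4, 5]

Answer: yes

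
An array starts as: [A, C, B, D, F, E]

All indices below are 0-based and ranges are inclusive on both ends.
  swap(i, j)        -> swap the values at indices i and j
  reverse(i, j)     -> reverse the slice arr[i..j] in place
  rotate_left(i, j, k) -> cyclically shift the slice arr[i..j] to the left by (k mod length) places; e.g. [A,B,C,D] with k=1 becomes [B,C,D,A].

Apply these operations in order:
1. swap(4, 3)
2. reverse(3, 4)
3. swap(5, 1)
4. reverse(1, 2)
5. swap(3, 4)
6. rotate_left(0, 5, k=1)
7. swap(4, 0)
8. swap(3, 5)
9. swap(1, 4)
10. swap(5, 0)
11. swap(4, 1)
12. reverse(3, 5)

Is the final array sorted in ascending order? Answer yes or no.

After 1 (swap(4, 3)): [A, C, B, F, D, E]
After 2 (reverse(3, 4)): [A, C, B, D, F, E]
After 3 (swap(5, 1)): [A, E, B, D, F, C]
After 4 (reverse(1, 2)): [A, B, E, D, F, C]
After 5 (swap(3, 4)): [A, B, E, F, D, C]
After 6 (rotate_left(0, 5, k=1)): [B, E, F, D, C, A]
After 7 (swap(4, 0)): [C, E, F, D, B, A]
After 8 (swap(3, 5)): [C, E, F, A, B, D]
After 9 (swap(1, 4)): [C, B, F, A, E, D]
After 10 (swap(5, 0)): [D, B, F, A, E, C]
After 11 (swap(4, 1)): [D, E, F, A, B, C]
After 12 (reverse(3, 5)): [D, E, F, C, B, A]

Answer: no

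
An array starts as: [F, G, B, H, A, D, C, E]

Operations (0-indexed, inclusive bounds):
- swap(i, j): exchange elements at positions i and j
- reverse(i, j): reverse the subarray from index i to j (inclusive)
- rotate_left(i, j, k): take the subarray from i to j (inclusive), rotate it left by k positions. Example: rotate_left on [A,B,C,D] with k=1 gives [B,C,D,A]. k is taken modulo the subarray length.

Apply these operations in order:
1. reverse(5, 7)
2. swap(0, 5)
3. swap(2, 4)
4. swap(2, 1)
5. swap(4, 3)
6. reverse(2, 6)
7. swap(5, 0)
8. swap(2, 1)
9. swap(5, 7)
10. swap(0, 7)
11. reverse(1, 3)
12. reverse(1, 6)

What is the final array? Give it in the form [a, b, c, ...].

After 1 (reverse(5, 7)): [F, G, B, H, A, E, C, D]
After 2 (swap(0, 5)): [E, G, B, H, A, F, C, D]
After 3 (swap(2, 4)): [E, G, A, H, B, F, C, D]
After 4 (swap(2, 1)): [E, A, G, H, B, F, C, D]
After 5 (swap(4, 3)): [E, A, G, B, H, F, C, D]
After 6 (reverse(2, 6)): [E, A, C, F, H, B, G, D]
After 7 (swap(5, 0)): [B, A, C, F, H, E, G, D]
After 8 (swap(2, 1)): [B, C, A, F, H, E, G, D]
After 9 (swap(5, 7)): [B, C, A, F, H, D, G, E]
After 10 (swap(0, 7)): [E, C, A, F, H, D, G, B]
After 11 (reverse(1, 3)): [E, F, A, C, H, D, G, B]
After 12 (reverse(1, 6)): [E, G, D, H, C, A, F, B]

Answer: [E, G, D, H, C, A, F, B]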